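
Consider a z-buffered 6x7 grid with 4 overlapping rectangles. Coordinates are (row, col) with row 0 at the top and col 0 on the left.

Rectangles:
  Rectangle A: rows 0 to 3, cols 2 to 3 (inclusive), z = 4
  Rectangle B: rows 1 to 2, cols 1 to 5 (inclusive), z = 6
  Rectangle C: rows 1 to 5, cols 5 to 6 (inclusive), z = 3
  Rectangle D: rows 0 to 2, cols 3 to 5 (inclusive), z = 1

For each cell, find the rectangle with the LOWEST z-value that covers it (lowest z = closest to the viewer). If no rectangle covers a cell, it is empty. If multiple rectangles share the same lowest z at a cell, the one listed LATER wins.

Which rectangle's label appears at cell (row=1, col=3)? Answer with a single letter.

Answer: D

Derivation:
Check cell (1,3):
  A: rows 0-3 cols 2-3 z=4 -> covers; best now A (z=4)
  B: rows 1-2 cols 1-5 z=6 -> covers; best now A (z=4)
  C: rows 1-5 cols 5-6 -> outside (col miss)
  D: rows 0-2 cols 3-5 z=1 -> covers; best now D (z=1)
Winner: D at z=1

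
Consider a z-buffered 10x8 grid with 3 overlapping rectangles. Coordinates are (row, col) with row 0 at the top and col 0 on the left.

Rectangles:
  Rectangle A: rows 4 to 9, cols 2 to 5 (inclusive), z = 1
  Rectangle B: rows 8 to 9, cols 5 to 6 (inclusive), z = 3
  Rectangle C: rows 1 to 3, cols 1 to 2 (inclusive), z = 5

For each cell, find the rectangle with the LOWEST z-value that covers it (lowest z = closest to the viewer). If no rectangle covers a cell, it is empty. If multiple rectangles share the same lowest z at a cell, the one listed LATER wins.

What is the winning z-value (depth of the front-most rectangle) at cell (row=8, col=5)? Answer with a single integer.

Answer: 1

Derivation:
Check cell (8,5):
  A: rows 4-9 cols 2-5 z=1 -> covers; best now A (z=1)
  B: rows 8-9 cols 5-6 z=3 -> covers; best now A (z=1)
  C: rows 1-3 cols 1-2 -> outside (row miss)
Winner: A at z=1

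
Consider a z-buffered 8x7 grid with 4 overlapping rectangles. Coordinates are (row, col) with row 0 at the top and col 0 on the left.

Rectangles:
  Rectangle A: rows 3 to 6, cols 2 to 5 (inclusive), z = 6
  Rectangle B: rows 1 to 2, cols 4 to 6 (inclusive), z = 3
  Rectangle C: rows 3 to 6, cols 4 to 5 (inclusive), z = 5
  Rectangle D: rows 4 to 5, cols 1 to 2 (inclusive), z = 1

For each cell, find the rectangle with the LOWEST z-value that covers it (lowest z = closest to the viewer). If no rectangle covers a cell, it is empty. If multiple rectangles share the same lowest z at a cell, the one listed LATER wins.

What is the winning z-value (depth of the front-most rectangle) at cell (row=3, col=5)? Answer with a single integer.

Check cell (3,5):
  A: rows 3-6 cols 2-5 z=6 -> covers; best now A (z=6)
  B: rows 1-2 cols 4-6 -> outside (row miss)
  C: rows 3-6 cols 4-5 z=5 -> covers; best now C (z=5)
  D: rows 4-5 cols 1-2 -> outside (row miss)
Winner: C at z=5

Answer: 5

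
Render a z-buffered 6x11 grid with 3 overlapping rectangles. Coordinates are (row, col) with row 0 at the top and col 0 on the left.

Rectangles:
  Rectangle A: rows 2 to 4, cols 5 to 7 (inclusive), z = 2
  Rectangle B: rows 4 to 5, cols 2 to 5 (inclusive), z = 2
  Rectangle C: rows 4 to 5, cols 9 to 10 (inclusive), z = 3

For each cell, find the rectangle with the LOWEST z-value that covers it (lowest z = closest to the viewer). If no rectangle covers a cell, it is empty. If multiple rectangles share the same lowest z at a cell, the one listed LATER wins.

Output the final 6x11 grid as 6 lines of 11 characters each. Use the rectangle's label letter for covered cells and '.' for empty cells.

...........
...........
.....AAA...
.....AAA...
..BBBBAA.CC
..BBBB...CC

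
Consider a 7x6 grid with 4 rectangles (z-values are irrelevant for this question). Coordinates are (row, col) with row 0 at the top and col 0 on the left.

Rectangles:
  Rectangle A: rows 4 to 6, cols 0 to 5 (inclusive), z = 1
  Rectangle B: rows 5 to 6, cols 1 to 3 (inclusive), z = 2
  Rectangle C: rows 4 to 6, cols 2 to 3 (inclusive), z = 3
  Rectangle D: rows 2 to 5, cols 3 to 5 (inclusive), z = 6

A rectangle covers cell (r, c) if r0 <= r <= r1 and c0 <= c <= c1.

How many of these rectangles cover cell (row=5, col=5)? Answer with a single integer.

Answer: 2

Derivation:
Check cell (5,5):
  A: rows 4-6 cols 0-5 -> covers
  B: rows 5-6 cols 1-3 -> outside (col miss)
  C: rows 4-6 cols 2-3 -> outside (col miss)
  D: rows 2-5 cols 3-5 -> covers
Count covering = 2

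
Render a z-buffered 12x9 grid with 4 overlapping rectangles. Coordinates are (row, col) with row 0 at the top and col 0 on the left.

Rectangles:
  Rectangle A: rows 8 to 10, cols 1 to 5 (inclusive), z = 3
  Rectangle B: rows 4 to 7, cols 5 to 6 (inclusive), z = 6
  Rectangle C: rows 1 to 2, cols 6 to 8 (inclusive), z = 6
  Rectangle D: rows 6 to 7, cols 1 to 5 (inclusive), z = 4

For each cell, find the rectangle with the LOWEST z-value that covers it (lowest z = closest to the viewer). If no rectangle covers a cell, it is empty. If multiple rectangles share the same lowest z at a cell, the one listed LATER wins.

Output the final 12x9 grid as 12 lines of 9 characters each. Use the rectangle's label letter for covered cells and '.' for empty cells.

.........
......CCC
......CCC
.........
.....BB..
.....BB..
.DDDDDB..
.DDDDDB..
.AAAAA...
.AAAAA...
.AAAAA...
.........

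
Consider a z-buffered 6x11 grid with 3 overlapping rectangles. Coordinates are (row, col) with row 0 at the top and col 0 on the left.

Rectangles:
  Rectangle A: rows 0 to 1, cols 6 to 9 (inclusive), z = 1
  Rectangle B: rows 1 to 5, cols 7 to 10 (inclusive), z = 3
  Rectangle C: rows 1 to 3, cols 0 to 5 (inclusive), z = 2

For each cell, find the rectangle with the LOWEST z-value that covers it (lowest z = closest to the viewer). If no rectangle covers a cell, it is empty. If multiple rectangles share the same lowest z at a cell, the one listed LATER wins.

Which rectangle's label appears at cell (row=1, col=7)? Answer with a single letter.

Check cell (1,7):
  A: rows 0-1 cols 6-9 z=1 -> covers; best now A (z=1)
  B: rows 1-5 cols 7-10 z=3 -> covers; best now A (z=1)
  C: rows 1-3 cols 0-5 -> outside (col miss)
Winner: A at z=1

Answer: A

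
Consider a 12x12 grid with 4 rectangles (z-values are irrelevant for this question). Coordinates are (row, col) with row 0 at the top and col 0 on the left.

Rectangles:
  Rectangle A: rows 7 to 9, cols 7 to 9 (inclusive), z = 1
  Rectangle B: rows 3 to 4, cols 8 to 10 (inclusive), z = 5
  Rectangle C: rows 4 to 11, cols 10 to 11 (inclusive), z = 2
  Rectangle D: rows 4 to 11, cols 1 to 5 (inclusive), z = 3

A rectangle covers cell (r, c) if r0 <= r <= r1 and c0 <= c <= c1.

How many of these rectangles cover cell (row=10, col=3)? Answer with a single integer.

Check cell (10,3):
  A: rows 7-9 cols 7-9 -> outside (row miss)
  B: rows 3-4 cols 8-10 -> outside (row miss)
  C: rows 4-11 cols 10-11 -> outside (col miss)
  D: rows 4-11 cols 1-5 -> covers
Count covering = 1

Answer: 1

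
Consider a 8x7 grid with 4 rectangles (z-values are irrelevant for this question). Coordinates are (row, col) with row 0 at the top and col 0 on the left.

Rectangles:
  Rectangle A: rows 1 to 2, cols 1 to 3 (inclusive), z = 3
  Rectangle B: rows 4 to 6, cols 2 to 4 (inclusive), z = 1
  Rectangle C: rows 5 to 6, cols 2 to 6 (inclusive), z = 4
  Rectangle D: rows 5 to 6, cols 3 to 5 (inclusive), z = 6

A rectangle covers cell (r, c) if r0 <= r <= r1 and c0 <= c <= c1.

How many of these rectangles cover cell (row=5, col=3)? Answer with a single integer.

Check cell (5,3):
  A: rows 1-2 cols 1-3 -> outside (row miss)
  B: rows 4-6 cols 2-4 -> covers
  C: rows 5-6 cols 2-6 -> covers
  D: rows 5-6 cols 3-5 -> covers
Count covering = 3

Answer: 3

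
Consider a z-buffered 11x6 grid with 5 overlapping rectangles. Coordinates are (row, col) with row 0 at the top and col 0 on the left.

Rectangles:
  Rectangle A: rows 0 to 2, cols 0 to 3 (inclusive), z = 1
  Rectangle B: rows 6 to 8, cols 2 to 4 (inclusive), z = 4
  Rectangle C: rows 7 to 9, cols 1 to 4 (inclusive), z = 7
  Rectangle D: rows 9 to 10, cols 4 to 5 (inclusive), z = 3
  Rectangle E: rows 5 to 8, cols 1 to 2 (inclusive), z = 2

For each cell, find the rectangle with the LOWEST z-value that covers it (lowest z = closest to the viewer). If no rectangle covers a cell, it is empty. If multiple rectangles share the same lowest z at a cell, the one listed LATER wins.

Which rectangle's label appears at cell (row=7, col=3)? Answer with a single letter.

Answer: B

Derivation:
Check cell (7,3):
  A: rows 0-2 cols 0-3 -> outside (row miss)
  B: rows 6-8 cols 2-4 z=4 -> covers; best now B (z=4)
  C: rows 7-9 cols 1-4 z=7 -> covers; best now B (z=4)
  D: rows 9-10 cols 4-5 -> outside (row miss)
  E: rows 5-8 cols 1-2 -> outside (col miss)
Winner: B at z=4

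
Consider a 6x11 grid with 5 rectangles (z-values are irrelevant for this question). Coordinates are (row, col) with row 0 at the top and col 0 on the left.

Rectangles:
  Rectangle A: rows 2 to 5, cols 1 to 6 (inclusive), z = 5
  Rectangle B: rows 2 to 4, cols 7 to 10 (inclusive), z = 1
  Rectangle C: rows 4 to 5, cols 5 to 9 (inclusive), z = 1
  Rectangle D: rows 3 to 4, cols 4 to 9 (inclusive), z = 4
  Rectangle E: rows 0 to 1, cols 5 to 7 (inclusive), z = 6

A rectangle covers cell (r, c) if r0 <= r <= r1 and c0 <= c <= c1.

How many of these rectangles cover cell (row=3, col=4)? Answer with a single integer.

Answer: 2

Derivation:
Check cell (3,4):
  A: rows 2-5 cols 1-6 -> covers
  B: rows 2-4 cols 7-10 -> outside (col miss)
  C: rows 4-5 cols 5-9 -> outside (row miss)
  D: rows 3-4 cols 4-9 -> covers
  E: rows 0-1 cols 5-7 -> outside (row miss)
Count covering = 2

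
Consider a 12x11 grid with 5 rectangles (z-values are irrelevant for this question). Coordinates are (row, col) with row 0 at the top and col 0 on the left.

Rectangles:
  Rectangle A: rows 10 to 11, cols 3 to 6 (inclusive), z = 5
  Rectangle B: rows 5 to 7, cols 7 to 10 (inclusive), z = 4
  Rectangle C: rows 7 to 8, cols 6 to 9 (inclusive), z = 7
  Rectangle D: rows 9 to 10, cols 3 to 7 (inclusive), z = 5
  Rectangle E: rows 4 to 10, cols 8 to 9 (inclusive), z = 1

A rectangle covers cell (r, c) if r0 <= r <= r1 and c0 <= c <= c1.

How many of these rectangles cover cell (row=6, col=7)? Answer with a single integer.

Check cell (6,7):
  A: rows 10-11 cols 3-6 -> outside (row miss)
  B: rows 5-7 cols 7-10 -> covers
  C: rows 7-8 cols 6-9 -> outside (row miss)
  D: rows 9-10 cols 3-7 -> outside (row miss)
  E: rows 4-10 cols 8-9 -> outside (col miss)
Count covering = 1

Answer: 1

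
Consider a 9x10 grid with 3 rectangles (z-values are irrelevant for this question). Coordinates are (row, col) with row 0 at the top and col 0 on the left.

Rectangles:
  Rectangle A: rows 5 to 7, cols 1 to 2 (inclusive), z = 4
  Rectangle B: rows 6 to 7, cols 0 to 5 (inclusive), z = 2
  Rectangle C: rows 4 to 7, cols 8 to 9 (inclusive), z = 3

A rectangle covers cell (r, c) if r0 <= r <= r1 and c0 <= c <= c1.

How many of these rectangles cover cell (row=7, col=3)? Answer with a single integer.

Answer: 1

Derivation:
Check cell (7,3):
  A: rows 5-7 cols 1-2 -> outside (col miss)
  B: rows 6-7 cols 0-5 -> covers
  C: rows 4-7 cols 8-9 -> outside (col miss)
Count covering = 1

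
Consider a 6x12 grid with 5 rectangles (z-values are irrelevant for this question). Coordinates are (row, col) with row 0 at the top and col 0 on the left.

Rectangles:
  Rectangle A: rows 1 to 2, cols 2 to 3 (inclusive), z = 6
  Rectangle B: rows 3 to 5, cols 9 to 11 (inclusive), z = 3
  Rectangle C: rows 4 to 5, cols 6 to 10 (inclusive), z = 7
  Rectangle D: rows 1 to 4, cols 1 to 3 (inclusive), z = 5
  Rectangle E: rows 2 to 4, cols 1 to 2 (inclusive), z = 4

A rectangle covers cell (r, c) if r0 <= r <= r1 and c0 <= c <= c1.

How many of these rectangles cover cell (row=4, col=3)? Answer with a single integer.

Check cell (4,3):
  A: rows 1-2 cols 2-3 -> outside (row miss)
  B: rows 3-5 cols 9-11 -> outside (col miss)
  C: rows 4-5 cols 6-10 -> outside (col miss)
  D: rows 1-4 cols 1-3 -> covers
  E: rows 2-4 cols 1-2 -> outside (col miss)
Count covering = 1

Answer: 1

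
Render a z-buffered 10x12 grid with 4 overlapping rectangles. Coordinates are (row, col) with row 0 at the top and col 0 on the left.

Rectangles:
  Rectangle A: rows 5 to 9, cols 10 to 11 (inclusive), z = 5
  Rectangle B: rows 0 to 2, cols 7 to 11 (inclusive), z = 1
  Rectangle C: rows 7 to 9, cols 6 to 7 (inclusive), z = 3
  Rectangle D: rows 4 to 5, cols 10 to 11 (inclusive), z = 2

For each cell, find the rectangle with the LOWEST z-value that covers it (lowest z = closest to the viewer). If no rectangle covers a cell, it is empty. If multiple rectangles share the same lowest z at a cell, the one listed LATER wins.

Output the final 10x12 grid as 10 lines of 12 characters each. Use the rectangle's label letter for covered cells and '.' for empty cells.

.......BBBBB
.......BBBBB
.......BBBBB
............
..........DD
..........DD
..........AA
......CC..AA
......CC..AA
......CC..AA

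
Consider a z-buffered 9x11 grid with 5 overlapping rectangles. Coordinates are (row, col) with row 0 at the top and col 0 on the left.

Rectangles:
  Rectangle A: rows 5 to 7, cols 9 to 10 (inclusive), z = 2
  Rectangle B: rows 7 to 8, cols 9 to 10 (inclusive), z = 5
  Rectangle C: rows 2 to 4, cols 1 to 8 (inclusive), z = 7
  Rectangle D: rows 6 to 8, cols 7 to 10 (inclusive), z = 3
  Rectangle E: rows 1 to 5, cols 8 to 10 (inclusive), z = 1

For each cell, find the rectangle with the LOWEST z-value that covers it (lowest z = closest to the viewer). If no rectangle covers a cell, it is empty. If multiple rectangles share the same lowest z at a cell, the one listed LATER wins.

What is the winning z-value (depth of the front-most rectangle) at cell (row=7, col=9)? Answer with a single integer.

Check cell (7,9):
  A: rows 5-7 cols 9-10 z=2 -> covers; best now A (z=2)
  B: rows 7-8 cols 9-10 z=5 -> covers; best now A (z=2)
  C: rows 2-4 cols 1-8 -> outside (row miss)
  D: rows 6-8 cols 7-10 z=3 -> covers; best now A (z=2)
  E: rows 1-5 cols 8-10 -> outside (row miss)
Winner: A at z=2

Answer: 2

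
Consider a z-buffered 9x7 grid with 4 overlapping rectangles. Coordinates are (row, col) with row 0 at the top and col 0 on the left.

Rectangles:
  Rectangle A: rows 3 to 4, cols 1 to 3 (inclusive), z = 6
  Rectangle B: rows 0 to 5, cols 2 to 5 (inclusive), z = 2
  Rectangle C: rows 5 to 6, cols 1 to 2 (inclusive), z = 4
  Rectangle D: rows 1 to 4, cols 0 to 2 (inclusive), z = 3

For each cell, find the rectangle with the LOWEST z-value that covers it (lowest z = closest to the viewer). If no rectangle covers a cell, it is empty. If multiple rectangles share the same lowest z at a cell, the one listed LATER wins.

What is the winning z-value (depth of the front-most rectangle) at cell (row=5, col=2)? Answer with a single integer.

Answer: 2

Derivation:
Check cell (5,2):
  A: rows 3-4 cols 1-3 -> outside (row miss)
  B: rows 0-5 cols 2-5 z=2 -> covers; best now B (z=2)
  C: rows 5-6 cols 1-2 z=4 -> covers; best now B (z=2)
  D: rows 1-4 cols 0-2 -> outside (row miss)
Winner: B at z=2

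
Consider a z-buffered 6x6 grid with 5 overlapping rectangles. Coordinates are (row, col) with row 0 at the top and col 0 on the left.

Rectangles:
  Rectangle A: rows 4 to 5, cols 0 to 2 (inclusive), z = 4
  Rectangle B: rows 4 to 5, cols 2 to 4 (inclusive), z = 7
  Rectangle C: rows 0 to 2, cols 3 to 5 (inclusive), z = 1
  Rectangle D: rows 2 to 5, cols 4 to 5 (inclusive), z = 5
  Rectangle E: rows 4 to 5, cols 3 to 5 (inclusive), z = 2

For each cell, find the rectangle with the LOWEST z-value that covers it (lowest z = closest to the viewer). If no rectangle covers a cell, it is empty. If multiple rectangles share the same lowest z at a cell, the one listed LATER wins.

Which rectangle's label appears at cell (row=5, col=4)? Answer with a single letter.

Check cell (5,4):
  A: rows 4-5 cols 0-2 -> outside (col miss)
  B: rows 4-5 cols 2-4 z=7 -> covers; best now B (z=7)
  C: rows 0-2 cols 3-5 -> outside (row miss)
  D: rows 2-5 cols 4-5 z=5 -> covers; best now D (z=5)
  E: rows 4-5 cols 3-5 z=2 -> covers; best now E (z=2)
Winner: E at z=2

Answer: E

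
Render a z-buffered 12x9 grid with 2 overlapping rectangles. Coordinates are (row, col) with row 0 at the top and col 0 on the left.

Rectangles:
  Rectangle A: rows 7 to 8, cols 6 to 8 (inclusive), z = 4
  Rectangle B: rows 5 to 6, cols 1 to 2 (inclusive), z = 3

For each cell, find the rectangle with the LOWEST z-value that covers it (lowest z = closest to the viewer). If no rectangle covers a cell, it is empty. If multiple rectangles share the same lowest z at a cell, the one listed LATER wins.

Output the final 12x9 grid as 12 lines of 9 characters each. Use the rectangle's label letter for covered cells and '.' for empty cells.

.........
.........
.........
.........
.........
.BB......
.BB......
......AAA
......AAA
.........
.........
.........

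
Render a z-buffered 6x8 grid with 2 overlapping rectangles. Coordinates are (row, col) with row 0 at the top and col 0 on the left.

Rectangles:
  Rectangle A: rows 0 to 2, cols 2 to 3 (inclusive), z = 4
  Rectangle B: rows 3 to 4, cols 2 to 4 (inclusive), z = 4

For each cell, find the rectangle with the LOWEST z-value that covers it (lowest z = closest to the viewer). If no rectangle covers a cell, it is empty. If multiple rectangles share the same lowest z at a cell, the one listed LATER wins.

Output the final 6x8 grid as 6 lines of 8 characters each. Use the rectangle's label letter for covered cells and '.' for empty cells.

..AA....
..AA....
..AA....
..BBB...
..BBB...
........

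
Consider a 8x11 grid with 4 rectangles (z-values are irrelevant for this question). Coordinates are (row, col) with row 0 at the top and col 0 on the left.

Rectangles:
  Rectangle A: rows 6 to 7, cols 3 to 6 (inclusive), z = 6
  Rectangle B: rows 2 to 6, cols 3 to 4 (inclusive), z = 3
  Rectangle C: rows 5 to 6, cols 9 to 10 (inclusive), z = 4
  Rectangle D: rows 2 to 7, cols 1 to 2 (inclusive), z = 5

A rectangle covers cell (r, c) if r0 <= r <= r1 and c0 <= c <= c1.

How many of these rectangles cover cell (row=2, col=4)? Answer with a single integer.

Check cell (2,4):
  A: rows 6-7 cols 3-6 -> outside (row miss)
  B: rows 2-6 cols 3-4 -> covers
  C: rows 5-6 cols 9-10 -> outside (row miss)
  D: rows 2-7 cols 1-2 -> outside (col miss)
Count covering = 1

Answer: 1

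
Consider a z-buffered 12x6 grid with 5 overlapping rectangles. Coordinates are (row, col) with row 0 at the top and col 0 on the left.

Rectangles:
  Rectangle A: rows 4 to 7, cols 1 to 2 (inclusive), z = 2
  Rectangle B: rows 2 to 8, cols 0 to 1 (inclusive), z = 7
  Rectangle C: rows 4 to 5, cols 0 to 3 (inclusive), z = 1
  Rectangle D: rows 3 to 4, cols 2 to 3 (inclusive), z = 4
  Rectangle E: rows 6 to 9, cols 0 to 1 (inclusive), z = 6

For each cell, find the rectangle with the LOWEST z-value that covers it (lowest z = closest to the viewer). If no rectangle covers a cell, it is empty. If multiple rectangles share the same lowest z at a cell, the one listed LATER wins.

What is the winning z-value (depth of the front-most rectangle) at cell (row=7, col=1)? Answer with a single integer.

Answer: 2

Derivation:
Check cell (7,1):
  A: rows 4-7 cols 1-2 z=2 -> covers; best now A (z=2)
  B: rows 2-8 cols 0-1 z=7 -> covers; best now A (z=2)
  C: rows 4-5 cols 0-3 -> outside (row miss)
  D: rows 3-4 cols 2-3 -> outside (row miss)
  E: rows 6-9 cols 0-1 z=6 -> covers; best now A (z=2)
Winner: A at z=2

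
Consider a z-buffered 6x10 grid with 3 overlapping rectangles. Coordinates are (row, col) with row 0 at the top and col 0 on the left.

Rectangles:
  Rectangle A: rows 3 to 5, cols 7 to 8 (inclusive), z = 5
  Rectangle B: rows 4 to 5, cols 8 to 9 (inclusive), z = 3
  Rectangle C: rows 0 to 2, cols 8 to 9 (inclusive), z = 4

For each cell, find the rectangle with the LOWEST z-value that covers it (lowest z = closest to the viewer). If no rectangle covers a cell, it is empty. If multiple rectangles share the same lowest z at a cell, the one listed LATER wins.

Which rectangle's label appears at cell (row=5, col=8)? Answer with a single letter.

Check cell (5,8):
  A: rows 3-5 cols 7-8 z=5 -> covers; best now A (z=5)
  B: rows 4-5 cols 8-9 z=3 -> covers; best now B (z=3)
  C: rows 0-2 cols 8-9 -> outside (row miss)
Winner: B at z=3

Answer: B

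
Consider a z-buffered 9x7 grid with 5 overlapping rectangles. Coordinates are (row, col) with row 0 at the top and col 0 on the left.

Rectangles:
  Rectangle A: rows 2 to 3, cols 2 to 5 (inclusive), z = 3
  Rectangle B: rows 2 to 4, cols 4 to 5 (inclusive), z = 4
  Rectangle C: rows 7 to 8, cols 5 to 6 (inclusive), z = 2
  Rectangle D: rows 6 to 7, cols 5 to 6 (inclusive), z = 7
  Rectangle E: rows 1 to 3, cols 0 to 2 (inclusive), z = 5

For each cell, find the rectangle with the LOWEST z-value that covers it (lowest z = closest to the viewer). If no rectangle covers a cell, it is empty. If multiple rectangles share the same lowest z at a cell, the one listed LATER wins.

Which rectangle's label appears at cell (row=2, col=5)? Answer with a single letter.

Answer: A

Derivation:
Check cell (2,5):
  A: rows 2-3 cols 2-5 z=3 -> covers; best now A (z=3)
  B: rows 2-4 cols 4-5 z=4 -> covers; best now A (z=3)
  C: rows 7-8 cols 5-6 -> outside (row miss)
  D: rows 6-7 cols 5-6 -> outside (row miss)
  E: rows 1-3 cols 0-2 -> outside (col miss)
Winner: A at z=3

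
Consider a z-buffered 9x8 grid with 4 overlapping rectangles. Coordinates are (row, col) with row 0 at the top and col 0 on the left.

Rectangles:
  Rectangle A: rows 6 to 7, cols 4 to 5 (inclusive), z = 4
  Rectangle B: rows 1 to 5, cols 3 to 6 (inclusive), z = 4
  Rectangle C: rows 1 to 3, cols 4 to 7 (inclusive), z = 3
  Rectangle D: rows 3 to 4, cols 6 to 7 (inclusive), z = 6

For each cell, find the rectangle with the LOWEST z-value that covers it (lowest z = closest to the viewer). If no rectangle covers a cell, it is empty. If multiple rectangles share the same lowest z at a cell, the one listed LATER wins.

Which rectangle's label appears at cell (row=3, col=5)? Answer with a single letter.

Answer: C

Derivation:
Check cell (3,5):
  A: rows 6-7 cols 4-5 -> outside (row miss)
  B: rows 1-5 cols 3-6 z=4 -> covers; best now B (z=4)
  C: rows 1-3 cols 4-7 z=3 -> covers; best now C (z=3)
  D: rows 3-4 cols 6-7 -> outside (col miss)
Winner: C at z=3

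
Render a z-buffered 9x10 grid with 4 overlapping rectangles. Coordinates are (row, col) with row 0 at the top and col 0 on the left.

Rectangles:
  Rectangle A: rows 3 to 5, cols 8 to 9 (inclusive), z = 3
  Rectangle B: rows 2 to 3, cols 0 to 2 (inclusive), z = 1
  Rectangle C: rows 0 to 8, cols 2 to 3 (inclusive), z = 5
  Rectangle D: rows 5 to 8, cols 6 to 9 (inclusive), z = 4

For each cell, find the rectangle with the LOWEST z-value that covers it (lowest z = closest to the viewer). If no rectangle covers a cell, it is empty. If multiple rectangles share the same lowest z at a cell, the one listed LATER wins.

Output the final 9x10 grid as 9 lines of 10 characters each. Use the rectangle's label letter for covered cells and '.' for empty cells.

..CC......
..CC......
BBBC......
BBBC....AA
..CC....AA
..CC..DDAA
..CC..DDDD
..CC..DDDD
..CC..DDDD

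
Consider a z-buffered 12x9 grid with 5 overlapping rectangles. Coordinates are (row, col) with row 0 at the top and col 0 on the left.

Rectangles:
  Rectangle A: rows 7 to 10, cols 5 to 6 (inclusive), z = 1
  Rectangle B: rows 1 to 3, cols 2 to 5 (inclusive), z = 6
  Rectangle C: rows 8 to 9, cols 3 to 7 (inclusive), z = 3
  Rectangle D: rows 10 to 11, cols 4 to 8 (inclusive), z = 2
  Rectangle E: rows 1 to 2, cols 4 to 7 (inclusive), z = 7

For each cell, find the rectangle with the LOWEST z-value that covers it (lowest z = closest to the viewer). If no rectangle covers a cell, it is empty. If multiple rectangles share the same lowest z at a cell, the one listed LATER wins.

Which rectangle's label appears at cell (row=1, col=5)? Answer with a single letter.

Answer: B

Derivation:
Check cell (1,5):
  A: rows 7-10 cols 5-6 -> outside (row miss)
  B: rows 1-3 cols 2-5 z=6 -> covers; best now B (z=6)
  C: rows 8-9 cols 3-7 -> outside (row miss)
  D: rows 10-11 cols 4-8 -> outside (row miss)
  E: rows 1-2 cols 4-7 z=7 -> covers; best now B (z=6)
Winner: B at z=6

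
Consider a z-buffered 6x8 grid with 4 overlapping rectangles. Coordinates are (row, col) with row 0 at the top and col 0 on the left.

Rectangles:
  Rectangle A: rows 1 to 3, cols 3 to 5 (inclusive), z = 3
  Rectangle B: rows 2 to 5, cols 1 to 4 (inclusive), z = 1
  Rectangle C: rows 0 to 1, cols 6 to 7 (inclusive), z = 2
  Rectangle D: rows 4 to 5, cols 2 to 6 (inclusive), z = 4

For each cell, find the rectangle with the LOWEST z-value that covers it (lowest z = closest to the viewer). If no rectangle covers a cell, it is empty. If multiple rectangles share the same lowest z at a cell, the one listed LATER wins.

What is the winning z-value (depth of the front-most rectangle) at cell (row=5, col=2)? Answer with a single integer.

Answer: 1

Derivation:
Check cell (5,2):
  A: rows 1-3 cols 3-5 -> outside (row miss)
  B: rows 2-5 cols 1-4 z=1 -> covers; best now B (z=1)
  C: rows 0-1 cols 6-7 -> outside (row miss)
  D: rows 4-5 cols 2-6 z=4 -> covers; best now B (z=1)
Winner: B at z=1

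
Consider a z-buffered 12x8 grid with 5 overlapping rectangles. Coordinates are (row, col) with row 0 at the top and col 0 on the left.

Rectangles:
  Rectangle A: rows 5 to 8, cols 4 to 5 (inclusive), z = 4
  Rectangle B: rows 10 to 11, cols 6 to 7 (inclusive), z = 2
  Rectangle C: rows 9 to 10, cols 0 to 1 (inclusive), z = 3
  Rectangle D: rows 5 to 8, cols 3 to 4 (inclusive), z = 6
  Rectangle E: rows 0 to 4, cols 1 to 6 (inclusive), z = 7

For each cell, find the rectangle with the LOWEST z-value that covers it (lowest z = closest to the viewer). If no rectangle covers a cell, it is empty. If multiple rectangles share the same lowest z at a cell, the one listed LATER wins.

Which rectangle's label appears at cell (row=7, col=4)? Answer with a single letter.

Check cell (7,4):
  A: rows 5-8 cols 4-5 z=4 -> covers; best now A (z=4)
  B: rows 10-11 cols 6-7 -> outside (row miss)
  C: rows 9-10 cols 0-1 -> outside (row miss)
  D: rows 5-8 cols 3-4 z=6 -> covers; best now A (z=4)
  E: rows 0-4 cols 1-6 -> outside (row miss)
Winner: A at z=4

Answer: A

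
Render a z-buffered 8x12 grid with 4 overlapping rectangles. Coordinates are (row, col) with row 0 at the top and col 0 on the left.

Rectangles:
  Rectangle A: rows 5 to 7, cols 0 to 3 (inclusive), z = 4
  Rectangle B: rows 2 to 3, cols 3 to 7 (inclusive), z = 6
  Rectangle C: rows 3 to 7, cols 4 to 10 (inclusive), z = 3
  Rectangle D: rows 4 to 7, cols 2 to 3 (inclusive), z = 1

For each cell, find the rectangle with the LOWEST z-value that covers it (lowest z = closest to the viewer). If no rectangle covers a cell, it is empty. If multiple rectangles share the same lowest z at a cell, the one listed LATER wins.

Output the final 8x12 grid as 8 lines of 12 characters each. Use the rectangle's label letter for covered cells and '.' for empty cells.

............
............
...BBBBB....
...BCCCCCCC.
..DDCCCCCCC.
AADDCCCCCCC.
AADDCCCCCCC.
AADDCCCCCCC.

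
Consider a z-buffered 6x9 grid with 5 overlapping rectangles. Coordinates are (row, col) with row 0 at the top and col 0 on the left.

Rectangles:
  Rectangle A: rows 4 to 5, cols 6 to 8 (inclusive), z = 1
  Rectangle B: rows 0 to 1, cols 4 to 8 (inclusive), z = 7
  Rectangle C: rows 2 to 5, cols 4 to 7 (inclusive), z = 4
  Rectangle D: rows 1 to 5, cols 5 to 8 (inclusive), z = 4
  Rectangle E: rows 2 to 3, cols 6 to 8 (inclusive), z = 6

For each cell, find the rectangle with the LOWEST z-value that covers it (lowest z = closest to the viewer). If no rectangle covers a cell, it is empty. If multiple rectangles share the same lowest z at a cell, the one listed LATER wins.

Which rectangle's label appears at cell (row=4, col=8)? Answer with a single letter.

Answer: A

Derivation:
Check cell (4,8):
  A: rows 4-5 cols 6-8 z=1 -> covers; best now A (z=1)
  B: rows 0-1 cols 4-8 -> outside (row miss)
  C: rows 2-5 cols 4-7 -> outside (col miss)
  D: rows 1-5 cols 5-8 z=4 -> covers; best now A (z=1)
  E: rows 2-3 cols 6-8 -> outside (row miss)
Winner: A at z=1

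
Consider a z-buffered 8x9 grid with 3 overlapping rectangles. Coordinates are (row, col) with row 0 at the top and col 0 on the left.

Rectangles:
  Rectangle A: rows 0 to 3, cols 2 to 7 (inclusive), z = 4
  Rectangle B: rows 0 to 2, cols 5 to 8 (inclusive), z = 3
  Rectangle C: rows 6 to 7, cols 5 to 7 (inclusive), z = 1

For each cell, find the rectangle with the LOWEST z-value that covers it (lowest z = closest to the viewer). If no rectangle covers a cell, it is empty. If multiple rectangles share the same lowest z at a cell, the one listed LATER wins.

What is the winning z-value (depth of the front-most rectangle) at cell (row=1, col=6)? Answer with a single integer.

Check cell (1,6):
  A: rows 0-3 cols 2-7 z=4 -> covers; best now A (z=4)
  B: rows 0-2 cols 5-8 z=3 -> covers; best now B (z=3)
  C: rows 6-7 cols 5-7 -> outside (row miss)
Winner: B at z=3

Answer: 3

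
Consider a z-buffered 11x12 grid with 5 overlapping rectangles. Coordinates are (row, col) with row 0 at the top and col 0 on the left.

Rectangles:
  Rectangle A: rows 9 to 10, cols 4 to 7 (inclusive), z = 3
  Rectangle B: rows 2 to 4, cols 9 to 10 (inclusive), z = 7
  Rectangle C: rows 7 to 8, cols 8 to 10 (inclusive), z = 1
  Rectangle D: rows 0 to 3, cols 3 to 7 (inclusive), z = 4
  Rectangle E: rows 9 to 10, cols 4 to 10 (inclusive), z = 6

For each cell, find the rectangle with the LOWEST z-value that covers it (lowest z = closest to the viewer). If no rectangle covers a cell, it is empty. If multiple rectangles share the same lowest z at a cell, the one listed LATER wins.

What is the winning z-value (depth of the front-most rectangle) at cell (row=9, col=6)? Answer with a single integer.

Check cell (9,6):
  A: rows 9-10 cols 4-7 z=3 -> covers; best now A (z=3)
  B: rows 2-4 cols 9-10 -> outside (row miss)
  C: rows 7-8 cols 8-10 -> outside (row miss)
  D: rows 0-3 cols 3-7 -> outside (row miss)
  E: rows 9-10 cols 4-10 z=6 -> covers; best now A (z=3)
Winner: A at z=3

Answer: 3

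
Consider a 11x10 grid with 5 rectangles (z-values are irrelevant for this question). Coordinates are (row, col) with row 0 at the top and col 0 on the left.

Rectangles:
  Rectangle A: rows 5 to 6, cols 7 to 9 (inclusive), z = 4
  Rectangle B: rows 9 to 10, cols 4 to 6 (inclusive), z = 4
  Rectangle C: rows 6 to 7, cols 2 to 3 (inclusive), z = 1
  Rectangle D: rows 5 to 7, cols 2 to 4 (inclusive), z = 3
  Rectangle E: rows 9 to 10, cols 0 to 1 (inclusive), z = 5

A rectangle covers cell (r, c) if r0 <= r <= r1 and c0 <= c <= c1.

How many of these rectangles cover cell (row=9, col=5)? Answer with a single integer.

Check cell (9,5):
  A: rows 5-6 cols 7-9 -> outside (row miss)
  B: rows 9-10 cols 4-6 -> covers
  C: rows 6-7 cols 2-3 -> outside (row miss)
  D: rows 5-7 cols 2-4 -> outside (row miss)
  E: rows 9-10 cols 0-1 -> outside (col miss)
Count covering = 1

Answer: 1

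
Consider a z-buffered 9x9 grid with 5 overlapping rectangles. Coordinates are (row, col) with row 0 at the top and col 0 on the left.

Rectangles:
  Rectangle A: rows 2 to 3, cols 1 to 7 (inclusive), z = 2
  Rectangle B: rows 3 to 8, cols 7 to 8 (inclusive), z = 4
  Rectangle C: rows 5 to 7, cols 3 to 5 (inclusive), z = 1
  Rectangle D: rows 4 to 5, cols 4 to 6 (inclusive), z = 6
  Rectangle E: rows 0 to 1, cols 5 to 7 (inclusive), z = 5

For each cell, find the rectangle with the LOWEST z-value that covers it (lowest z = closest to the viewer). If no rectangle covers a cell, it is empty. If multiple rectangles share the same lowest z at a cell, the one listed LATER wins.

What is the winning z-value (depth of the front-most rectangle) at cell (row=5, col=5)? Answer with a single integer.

Check cell (5,5):
  A: rows 2-3 cols 1-7 -> outside (row miss)
  B: rows 3-8 cols 7-8 -> outside (col miss)
  C: rows 5-7 cols 3-5 z=1 -> covers; best now C (z=1)
  D: rows 4-5 cols 4-6 z=6 -> covers; best now C (z=1)
  E: rows 0-1 cols 5-7 -> outside (row miss)
Winner: C at z=1

Answer: 1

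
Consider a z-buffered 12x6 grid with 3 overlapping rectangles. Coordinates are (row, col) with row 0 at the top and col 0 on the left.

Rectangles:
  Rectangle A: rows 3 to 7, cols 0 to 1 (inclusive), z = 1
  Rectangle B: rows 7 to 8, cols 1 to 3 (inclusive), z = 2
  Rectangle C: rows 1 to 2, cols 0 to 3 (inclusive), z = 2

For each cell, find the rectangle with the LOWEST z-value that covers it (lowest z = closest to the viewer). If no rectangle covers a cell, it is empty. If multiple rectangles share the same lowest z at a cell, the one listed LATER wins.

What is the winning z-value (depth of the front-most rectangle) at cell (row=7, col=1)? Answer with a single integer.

Answer: 1

Derivation:
Check cell (7,1):
  A: rows 3-7 cols 0-1 z=1 -> covers; best now A (z=1)
  B: rows 7-8 cols 1-3 z=2 -> covers; best now A (z=1)
  C: rows 1-2 cols 0-3 -> outside (row miss)
Winner: A at z=1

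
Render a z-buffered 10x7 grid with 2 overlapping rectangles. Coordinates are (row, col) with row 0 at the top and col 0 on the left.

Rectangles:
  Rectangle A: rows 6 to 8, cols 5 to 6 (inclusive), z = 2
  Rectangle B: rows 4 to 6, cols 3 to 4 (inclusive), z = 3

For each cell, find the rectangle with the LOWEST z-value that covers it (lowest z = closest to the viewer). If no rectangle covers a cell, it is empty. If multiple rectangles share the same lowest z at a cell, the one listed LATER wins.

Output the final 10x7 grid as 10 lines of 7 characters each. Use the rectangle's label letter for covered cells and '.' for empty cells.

.......
.......
.......
.......
...BB..
...BB..
...BBAA
.....AA
.....AA
.......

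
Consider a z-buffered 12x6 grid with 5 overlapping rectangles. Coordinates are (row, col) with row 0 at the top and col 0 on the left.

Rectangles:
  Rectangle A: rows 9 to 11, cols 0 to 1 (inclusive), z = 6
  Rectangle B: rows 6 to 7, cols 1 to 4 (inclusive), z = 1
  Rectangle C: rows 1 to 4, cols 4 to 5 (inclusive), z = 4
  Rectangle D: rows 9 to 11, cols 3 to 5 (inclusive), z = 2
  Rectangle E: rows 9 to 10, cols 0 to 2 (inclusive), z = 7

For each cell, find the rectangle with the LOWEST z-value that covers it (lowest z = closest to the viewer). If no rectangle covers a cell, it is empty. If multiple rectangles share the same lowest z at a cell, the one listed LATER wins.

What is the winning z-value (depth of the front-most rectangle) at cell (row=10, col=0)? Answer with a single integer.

Check cell (10,0):
  A: rows 9-11 cols 0-1 z=6 -> covers; best now A (z=6)
  B: rows 6-7 cols 1-4 -> outside (row miss)
  C: rows 1-4 cols 4-5 -> outside (row miss)
  D: rows 9-11 cols 3-5 -> outside (col miss)
  E: rows 9-10 cols 0-2 z=7 -> covers; best now A (z=6)
Winner: A at z=6

Answer: 6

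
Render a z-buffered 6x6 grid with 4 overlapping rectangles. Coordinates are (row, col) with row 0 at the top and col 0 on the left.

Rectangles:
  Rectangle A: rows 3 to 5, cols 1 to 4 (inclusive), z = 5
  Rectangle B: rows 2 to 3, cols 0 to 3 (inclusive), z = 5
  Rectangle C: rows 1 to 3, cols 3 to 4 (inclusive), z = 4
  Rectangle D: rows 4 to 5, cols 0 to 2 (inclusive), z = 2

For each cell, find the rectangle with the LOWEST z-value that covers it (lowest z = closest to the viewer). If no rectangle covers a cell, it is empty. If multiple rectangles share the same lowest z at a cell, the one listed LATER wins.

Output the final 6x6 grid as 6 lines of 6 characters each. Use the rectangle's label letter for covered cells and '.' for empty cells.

......
...CC.
BBBCC.
BBBCC.
DDDAA.
DDDAA.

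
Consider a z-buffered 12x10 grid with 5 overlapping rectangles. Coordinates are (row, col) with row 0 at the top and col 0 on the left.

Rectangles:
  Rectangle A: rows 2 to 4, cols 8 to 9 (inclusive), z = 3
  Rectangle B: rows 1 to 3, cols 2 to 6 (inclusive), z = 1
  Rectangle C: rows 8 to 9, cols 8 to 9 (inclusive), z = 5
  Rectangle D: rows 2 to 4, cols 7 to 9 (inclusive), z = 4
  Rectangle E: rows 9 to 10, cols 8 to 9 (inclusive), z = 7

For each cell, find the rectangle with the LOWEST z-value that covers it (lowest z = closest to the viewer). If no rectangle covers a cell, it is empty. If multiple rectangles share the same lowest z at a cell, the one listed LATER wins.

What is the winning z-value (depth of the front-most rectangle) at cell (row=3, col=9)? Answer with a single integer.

Answer: 3

Derivation:
Check cell (3,9):
  A: rows 2-4 cols 8-9 z=3 -> covers; best now A (z=3)
  B: rows 1-3 cols 2-6 -> outside (col miss)
  C: rows 8-9 cols 8-9 -> outside (row miss)
  D: rows 2-4 cols 7-9 z=4 -> covers; best now A (z=3)
  E: rows 9-10 cols 8-9 -> outside (row miss)
Winner: A at z=3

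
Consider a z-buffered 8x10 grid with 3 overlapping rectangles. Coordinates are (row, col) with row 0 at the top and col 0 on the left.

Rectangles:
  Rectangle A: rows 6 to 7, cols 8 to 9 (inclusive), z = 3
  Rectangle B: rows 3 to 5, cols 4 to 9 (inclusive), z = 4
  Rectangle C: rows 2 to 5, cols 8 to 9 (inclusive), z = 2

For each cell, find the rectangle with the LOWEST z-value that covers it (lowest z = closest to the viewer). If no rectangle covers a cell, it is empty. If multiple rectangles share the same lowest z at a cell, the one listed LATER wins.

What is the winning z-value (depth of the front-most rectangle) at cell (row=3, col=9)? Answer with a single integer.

Answer: 2

Derivation:
Check cell (3,9):
  A: rows 6-7 cols 8-9 -> outside (row miss)
  B: rows 3-5 cols 4-9 z=4 -> covers; best now B (z=4)
  C: rows 2-5 cols 8-9 z=2 -> covers; best now C (z=2)
Winner: C at z=2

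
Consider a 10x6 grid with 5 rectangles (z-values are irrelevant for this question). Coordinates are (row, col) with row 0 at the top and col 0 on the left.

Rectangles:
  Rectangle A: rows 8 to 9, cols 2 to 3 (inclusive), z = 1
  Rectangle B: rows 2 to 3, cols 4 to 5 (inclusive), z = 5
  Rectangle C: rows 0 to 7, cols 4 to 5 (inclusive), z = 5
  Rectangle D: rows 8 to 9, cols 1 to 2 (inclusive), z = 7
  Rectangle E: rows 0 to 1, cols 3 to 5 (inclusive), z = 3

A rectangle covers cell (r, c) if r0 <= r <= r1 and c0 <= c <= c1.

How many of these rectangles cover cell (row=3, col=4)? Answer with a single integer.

Check cell (3,4):
  A: rows 8-9 cols 2-3 -> outside (row miss)
  B: rows 2-3 cols 4-5 -> covers
  C: rows 0-7 cols 4-5 -> covers
  D: rows 8-9 cols 1-2 -> outside (row miss)
  E: rows 0-1 cols 3-5 -> outside (row miss)
Count covering = 2

Answer: 2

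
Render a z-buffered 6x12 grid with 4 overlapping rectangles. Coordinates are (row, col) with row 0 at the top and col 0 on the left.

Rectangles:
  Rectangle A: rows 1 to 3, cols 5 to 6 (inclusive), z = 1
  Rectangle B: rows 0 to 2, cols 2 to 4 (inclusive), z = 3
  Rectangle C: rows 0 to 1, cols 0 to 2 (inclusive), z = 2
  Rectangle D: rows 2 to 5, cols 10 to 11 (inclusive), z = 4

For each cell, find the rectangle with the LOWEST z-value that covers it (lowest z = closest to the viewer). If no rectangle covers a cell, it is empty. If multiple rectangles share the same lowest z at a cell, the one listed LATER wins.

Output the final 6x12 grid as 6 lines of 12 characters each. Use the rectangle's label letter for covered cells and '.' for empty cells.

CCCBB.......
CCCBBAA.....
..BBBAA...DD
.....AA...DD
..........DD
..........DD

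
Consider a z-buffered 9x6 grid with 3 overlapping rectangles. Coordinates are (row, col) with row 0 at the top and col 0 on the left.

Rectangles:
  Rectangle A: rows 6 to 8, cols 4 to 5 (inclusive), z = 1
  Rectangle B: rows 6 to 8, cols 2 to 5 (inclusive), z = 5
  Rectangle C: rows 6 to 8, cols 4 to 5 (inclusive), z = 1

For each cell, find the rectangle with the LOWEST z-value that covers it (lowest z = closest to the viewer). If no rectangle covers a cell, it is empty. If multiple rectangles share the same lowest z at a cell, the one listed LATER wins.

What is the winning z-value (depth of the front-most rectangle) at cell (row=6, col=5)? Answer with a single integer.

Check cell (6,5):
  A: rows 6-8 cols 4-5 z=1 -> covers; best now A (z=1)
  B: rows 6-8 cols 2-5 z=5 -> covers; best now A (z=1)
  C: rows 6-8 cols 4-5 z=1 -> covers; best now C (z=1)
Winner: C at z=1

Answer: 1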